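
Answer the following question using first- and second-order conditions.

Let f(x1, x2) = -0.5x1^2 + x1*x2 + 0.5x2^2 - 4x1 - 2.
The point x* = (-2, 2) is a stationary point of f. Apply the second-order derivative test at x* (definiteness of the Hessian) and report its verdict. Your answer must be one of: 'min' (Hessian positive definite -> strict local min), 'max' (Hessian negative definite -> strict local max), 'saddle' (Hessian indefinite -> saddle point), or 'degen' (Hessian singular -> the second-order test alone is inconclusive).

Compute the Hessian H = grad^2 f:
  H = [[-1, 1], [1, 1]]
Verify stationarity: grad f(x*) = H x* + g = (0, 0).
Eigenvalues of H: -1.4142, 1.4142.
Eigenvalues have mixed signs, so H is indefinite -> x* is a saddle point.

saddle


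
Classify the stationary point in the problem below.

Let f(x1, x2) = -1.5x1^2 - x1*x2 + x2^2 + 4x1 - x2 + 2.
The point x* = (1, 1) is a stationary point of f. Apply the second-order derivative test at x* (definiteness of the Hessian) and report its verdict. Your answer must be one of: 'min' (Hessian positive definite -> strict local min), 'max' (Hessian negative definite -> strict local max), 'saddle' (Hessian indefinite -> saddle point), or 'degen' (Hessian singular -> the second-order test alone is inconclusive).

Compute the Hessian H = grad^2 f:
  H = [[-3, -1], [-1, 2]]
Verify stationarity: grad f(x*) = H x* + g = (0, 0).
Eigenvalues of H: -3.1926, 2.1926.
Eigenvalues have mixed signs, so H is indefinite -> x* is a saddle point.

saddle


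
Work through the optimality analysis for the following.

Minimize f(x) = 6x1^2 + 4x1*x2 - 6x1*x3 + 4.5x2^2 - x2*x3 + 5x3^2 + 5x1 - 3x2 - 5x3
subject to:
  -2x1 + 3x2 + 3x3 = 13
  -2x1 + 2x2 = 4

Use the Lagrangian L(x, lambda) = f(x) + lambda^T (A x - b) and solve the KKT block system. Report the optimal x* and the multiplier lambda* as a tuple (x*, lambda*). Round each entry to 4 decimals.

Form the Lagrangian:
  L(x, lambda) = (1/2) x^T Q x + c^T x + lambda^T (A x - b)
Stationarity (grad_x L = 0): Q x + c + A^T lambda = 0.
Primal feasibility: A x = b.

This gives the KKT block system:
  [ Q   A^T ] [ x     ]   [-c ]
  [ A    0  ] [ lambda ] = [ b ]

Solving the linear system:
  x*      = (-0.1789, 1.8211, 2.393)
  lambda* = (-6.0607, 3.9505)
  f(x*)   = 22.3323

x* = (-0.1789, 1.8211, 2.393), lambda* = (-6.0607, 3.9505)


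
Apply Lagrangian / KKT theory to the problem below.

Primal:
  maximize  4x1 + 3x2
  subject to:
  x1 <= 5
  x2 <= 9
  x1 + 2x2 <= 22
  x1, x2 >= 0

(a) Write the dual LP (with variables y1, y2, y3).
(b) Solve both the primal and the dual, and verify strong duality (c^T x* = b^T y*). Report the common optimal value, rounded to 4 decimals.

The standard primal-dual pair for 'max c^T x s.t. A x <= b, x >= 0' is:
  Dual:  min b^T y  s.t.  A^T y >= c,  y >= 0.

So the dual LP is:
  minimize  5y1 + 9y2 + 22y3
  subject to:
    y1 + y3 >= 4
    y2 + 2y3 >= 3
    y1, y2, y3 >= 0

Solving the primal: x* = (5, 8.5).
  primal value c^T x* = 45.5.
Solving the dual: y* = (2.5, 0, 1.5).
  dual value b^T y* = 45.5.
Strong duality: c^T x* = b^T y*. Confirmed.

45.5


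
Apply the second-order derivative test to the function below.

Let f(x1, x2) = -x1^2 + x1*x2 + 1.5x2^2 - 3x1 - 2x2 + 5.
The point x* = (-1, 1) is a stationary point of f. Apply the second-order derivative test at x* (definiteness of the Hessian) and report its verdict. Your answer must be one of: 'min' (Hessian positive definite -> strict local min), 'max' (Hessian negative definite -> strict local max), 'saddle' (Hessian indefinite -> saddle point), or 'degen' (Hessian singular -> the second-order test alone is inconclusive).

Compute the Hessian H = grad^2 f:
  H = [[-2, 1], [1, 3]]
Verify stationarity: grad f(x*) = H x* + g = (0, 0).
Eigenvalues of H: -2.1926, 3.1926.
Eigenvalues have mixed signs, so H is indefinite -> x* is a saddle point.

saddle


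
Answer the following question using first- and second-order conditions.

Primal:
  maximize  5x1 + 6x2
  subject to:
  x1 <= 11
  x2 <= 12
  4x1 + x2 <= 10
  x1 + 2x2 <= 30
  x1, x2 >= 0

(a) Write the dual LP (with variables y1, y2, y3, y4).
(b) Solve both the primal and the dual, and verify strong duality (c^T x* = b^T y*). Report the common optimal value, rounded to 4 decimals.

The standard primal-dual pair for 'max c^T x s.t. A x <= b, x >= 0' is:
  Dual:  min b^T y  s.t.  A^T y >= c,  y >= 0.

So the dual LP is:
  minimize  11y1 + 12y2 + 10y3 + 30y4
  subject to:
    y1 + 4y3 + y4 >= 5
    y2 + y3 + 2y4 >= 6
    y1, y2, y3, y4 >= 0

Solving the primal: x* = (0, 10).
  primal value c^T x* = 60.
Solving the dual: y* = (0, 0, 6, 0).
  dual value b^T y* = 60.
Strong duality: c^T x* = b^T y*. Confirmed.

60


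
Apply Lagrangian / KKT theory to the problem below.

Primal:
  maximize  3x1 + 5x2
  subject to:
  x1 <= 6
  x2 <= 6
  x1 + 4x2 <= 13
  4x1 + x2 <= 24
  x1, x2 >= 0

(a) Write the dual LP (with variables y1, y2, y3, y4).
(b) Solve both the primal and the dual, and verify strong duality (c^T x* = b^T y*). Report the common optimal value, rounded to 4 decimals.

The standard primal-dual pair for 'max c^T x s.t. A x <= b, x >= 0' is:
  Dual:  min b^T y  s.t.  A^T y >= c,  y >= 0.

So the dual LP is:
  minimize  6y1 + 6y2 + 13y3 + 24y4
  subject to:
    y1 + y3 + 4y4 >= 3
    y2 + 4y3 + y4 >= 5
    y1, y2, y3, y4 >= 0

Solving the primal: x* = (5.5333, 1.8667).
  primal value c^T x* = 25.9333.
Solving the dual: y* = (0, 0, 1.1333, 0.4667).
  dual value b^T y* = 25.9333.
Strong duality: c^T x* = b^T y*. Confirmed.

25.9333


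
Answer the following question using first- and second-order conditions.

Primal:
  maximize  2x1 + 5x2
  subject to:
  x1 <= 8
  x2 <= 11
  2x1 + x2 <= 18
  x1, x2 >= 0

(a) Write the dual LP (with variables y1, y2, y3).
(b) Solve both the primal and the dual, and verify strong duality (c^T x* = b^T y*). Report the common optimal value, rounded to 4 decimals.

The standard primal-dual pair for 'max c^T x s.t. A x <= b, x >= 0' is:
  Dual:  min b^T y  s.t.  A^T y >= c,  y >= 0.

So the dual LP is:
  minimize  8y1 + 11y2 + 18y3
  subject to:
    y1 + 2y3 >= 2
    y2 + y3 >= 5
    y1, y2, y3 >= 0

Solving the primal: x* = (3.5, 11).
  primal value c^T x* = 62.
Solving the dual: y* = (0, 4, 1).
  dual value b^T y* = 62.
Strong duality: c^T x* = b^T y*. Confirmed.

62


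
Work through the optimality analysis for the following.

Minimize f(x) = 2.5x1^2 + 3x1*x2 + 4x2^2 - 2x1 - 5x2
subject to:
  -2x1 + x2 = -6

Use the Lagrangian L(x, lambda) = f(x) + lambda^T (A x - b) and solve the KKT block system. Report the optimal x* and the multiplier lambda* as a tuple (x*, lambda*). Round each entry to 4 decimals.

Form the Lagrangian:
  L(x, lambda) = (1/2) x^T Q x + c^T x + lambda^T (A x - b)
Stationarity (grad_x L = 0): Q x + c + A^T lambda = 0.
Primal feasibility: A x = b.

This gives the KKT block system:
  [ Q   A^T ] [ x     ]   [-c ]
  [ A    0  ] [ lambda ] = [ b ]

Solving the linear system:
  x*      = (2.5714, -0.8571)
  lambda* = (4.1429)
  f(x*)   = 12

x* = (2.5714, -0.8571), lambda* = (4.1429)


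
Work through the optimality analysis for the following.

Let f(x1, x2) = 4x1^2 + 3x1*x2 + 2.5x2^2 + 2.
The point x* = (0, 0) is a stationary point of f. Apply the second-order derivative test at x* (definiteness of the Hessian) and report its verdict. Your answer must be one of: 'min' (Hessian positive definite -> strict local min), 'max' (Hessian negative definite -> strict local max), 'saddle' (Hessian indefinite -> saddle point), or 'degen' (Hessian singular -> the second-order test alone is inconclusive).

Compute the Hessian H = grad^2 f:
  H = [[8, 3], [3, 5]]
Verify stationarity: grad f(x*) = H x* + g = (0, 0).
Eigenvalues of H: 3.1459, 9.8541.
Both eigenvalues > 0, so H is positive definite -> x* is a strict local min.

min


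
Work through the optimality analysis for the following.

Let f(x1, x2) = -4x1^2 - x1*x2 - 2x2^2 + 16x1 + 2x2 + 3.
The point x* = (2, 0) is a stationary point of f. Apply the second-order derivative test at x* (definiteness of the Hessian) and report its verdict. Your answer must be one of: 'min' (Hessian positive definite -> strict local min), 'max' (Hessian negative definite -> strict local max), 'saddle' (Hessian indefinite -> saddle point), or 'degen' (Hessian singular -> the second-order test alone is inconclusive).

Compute the Hessian H = grad^2 f:
  H = [[-8, -1], [-1, -4]]
Verify stationarity: grad f(x*) = H x* + g = (0, 0).
Eigenvalues of H: -8.2361, -3.7639.
Both eigenvalues < 0, so H is negative definite -> x* is a strict local max.

max


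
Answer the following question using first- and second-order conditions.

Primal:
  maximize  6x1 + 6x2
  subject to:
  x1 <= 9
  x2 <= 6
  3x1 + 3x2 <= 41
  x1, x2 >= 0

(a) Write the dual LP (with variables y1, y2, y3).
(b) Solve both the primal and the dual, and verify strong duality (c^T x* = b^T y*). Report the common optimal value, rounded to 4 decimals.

The standard primal-dual pair for 'max c^T x s.t. A x <= b, x >= 0' is:
  Dual:  min b^T y  s.t.  A^T y >= c,  y >= 0.

So the dual LP is:
  minimize  9y1 + 6y2 + 41y3
  subject to:
    y1 + 3y3 >= 6
    y2 + 3y3 >= 6
    y1, y2, y3 >= 0

Solving the primal: x* = (7.6667, 6).
  primal value c^T x* = 82.
Solving the dual: y* = (0, 0, 2).
  dual value b^T y* = 82.
Strong duality: c^T x* = b^T y*. Confirmed.

82


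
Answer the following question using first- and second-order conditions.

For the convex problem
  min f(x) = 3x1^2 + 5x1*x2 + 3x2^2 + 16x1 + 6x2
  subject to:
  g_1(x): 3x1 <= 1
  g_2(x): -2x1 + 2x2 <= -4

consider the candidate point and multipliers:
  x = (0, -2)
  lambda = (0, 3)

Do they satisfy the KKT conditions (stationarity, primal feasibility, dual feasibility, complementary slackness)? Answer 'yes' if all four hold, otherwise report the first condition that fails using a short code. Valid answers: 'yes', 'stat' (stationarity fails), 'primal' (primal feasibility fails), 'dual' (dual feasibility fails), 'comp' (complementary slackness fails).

Gradient of f: grad f(x) = Q x + c = (6, -6)
Constraint values g_i(x) = a_i^T x - b_i:
  g_1((0, -2)) = -1
  g_2((0, -2)) = 0
Stationarity residual: grad f(x) + sum_i lambda_i a_i = (0, 0)
  -> stationarity OK
Primal feasibility (all g_i <= 0): OK
Dual feasibility (all lambda_i >= 0): OK
Complementary slackness (lambda_i * g_i(x) = 0 for all i): OK

Verdict: yes, KKT holds.

yes


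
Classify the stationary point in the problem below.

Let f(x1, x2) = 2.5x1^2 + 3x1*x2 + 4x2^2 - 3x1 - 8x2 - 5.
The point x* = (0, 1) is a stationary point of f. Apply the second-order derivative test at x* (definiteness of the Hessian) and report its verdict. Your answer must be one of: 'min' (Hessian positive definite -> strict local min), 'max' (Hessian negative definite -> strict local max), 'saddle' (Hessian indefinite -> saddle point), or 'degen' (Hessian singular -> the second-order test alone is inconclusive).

Compute the Hessian H = grad^2 f:
  H = [[5, 3], [3, 8]]
Verify stationarity: grad f(x*) = H x* + g = (0, 0).
Eigenvalues of H: 3.1459, 9.8541.
Both eigenvalues > 0, so H is positive definite -> x* is a strict local min.

min


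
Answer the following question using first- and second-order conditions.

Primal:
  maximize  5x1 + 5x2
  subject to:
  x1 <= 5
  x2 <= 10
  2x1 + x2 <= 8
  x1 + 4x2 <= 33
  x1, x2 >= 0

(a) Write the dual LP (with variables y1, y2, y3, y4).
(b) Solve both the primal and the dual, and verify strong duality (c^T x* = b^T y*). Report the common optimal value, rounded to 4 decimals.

The standard primal-dual pair for 'max c^T x s.t. A x <= b, x >= 0' is:
  Dual:  min b^T y  s.t.  A^T y >= c,  y >= 0.

So the dual LP is:
  minimize  5y1 + 10y2 + 8y3 + 33y4
  subject to:
    y1 + 2y3 + y4 >= 5
    y2 + y3 + 4y4 >= 5
    y1, y2, y3, y4 >= 0

Solving the primal: x* = (0, 8).
  primal value c^T x* = 40.
Solving the dual: y* = (0, 0, 5, 0).
  dual value b^T y* = 40.
Strong duality: c^T x* = b^T y*. Confirmed.

40


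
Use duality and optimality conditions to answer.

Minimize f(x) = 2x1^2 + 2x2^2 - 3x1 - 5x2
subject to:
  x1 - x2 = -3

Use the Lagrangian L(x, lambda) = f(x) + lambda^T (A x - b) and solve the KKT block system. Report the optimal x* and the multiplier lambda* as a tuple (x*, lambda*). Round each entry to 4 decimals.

Form the Lagrangian:
  L(x, lambda) = (1/2) x^T Q x + c^T x + lambda^T (A x - b)
Stationarity (grad_x L = 0): Q x + c + A^T lambda = 0.
Primal feasibility: A x = b.

This gives the KKT block system:
  [ Q   A^T ] [ x     ]   [-c ]
  [ A    0  ] [ lambda ] = [ b ]

Solving the linear system:
  x*      = (-0.5, 2.5)
  lambda* = (5)
  f(x*)   = 2

x* = (-0.5, 2.5), lambda* = (5)


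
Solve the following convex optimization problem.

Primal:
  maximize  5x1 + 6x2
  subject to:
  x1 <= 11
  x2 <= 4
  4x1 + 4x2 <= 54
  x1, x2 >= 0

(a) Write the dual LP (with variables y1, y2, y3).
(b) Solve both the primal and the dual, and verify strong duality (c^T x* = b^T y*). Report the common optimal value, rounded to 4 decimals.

The standard primal-dual pair for 'max c^T x s.t. A x <= b, x >= 0' is:
  Dual:  min b^T y  s.t.  A^T y >= c,  y >= 0.

So the dual LP is:
  minimize  11y1 + 4y2 + 54y3
  subject to:
    y1 + 4y3 >= 5
    y2 + 4y3 >= 6
    y1, y2, y3 >= 0

Solving the primal: x* = (9.5, 4).
  primal value c^T x* = 71.5.
Solving the dual: y* = (0, 1, 1.25).
  dual value b^T y* = 71.5.
Strong duality: c^T x* = b^T y*. Confirmed.

71.5


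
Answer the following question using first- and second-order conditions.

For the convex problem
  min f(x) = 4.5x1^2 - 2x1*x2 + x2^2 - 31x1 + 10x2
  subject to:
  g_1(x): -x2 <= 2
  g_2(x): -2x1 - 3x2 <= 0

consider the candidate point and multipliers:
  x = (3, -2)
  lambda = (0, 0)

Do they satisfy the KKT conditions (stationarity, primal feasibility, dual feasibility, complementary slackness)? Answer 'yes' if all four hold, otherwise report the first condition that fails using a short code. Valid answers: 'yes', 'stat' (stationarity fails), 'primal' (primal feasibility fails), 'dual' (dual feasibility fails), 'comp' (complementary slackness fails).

Gradient of f: grad f(x) = Q x + c = (0, 0)
Constraint values g_i(x) = a_i^T x - b_i:
  g_1((3, -2)) = 0
  g_2((3, -2)) = 0
Stationarity residual: grad f(x) + sum_i lambda_i a_i = (0, 0)
  -> stationarity OK
Primal feasibility (all g_i <= 0): OK
Dual feasibility (all lambda_i >= 0): OK
Complementary slackness (lambda_i * g_i(x) = 0 for all i): OK

Verdict: yes, KKT holds.

yes


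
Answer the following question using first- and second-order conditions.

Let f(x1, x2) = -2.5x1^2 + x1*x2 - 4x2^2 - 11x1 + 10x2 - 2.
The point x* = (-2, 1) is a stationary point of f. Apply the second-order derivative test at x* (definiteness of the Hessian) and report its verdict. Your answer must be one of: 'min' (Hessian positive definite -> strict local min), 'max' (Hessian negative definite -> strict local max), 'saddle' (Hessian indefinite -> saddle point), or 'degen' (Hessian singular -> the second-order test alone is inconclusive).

Compute the Hessian H = grad^2 f:
  H = [[-5, 1], [1, -8]]
Verify stationarity: grad f(x*) = H x* + g = (0, 0).
Eigenvalues of H: -8.3028, -4.6972.
Both eigenvalues < 0, so H is negative definite -> x* is a strict local max.

max


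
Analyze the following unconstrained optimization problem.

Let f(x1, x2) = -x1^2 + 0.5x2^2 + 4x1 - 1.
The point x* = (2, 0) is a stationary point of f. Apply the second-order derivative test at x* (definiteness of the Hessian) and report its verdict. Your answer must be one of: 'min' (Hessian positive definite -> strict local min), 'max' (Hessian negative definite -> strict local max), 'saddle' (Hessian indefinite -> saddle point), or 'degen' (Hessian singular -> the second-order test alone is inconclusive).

Compute the Hessian H = grad^2 f:
  H = [[-2, 0], [0, 1]]
Verify stationarity: grad f(x*) = H x* + g = (0, 0).
Eigenvalues of H: -2, 1.
Eigenvalues have mixed signs, so H is indefinite -> x* is a saddle point.

saddle


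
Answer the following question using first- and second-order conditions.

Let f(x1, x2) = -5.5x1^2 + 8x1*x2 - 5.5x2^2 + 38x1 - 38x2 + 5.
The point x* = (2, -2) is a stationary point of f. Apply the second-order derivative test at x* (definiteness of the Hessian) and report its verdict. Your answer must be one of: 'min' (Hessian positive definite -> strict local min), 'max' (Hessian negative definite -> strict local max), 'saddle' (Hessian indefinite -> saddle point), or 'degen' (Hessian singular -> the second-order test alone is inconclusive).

Compute the Hessian H = grad^2 f:
  H = [[-11, 8], [8, -11]]
Verify stationarity: grad f(x*) = H x* + g = (0, 0).
Eigenvalues of H: -19, -3.
Both eigenvalues < 0, so H is negative definite -> x* is a strict local max.

max


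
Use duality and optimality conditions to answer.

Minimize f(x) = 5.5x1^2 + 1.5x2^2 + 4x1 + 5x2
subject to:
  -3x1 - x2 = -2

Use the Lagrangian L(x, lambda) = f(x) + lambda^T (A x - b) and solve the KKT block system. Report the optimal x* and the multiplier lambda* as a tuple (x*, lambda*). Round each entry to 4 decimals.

Form the Lagrangian:
  L(x, lambda) = (1/2) x^T Q x + c^T x + lambda^T (A x - b)
Stationarity (grad_x L = 0): Q x + c + A^T lambda = 0.
Primal feasibility: A x = b.

This gives the KKT block system:
  [ Q   A^T ] [ x     ]   [-c ]
  [ A    0  ] [ lambda ] = [ b ]

Solving the linear system:
  x*      = (0.7632, -0.2895)
  lambda* = (4.1316)
  f(x*)   = 4.9342

x* = (0.7632, -0.2895), lambda* = (4.1316)


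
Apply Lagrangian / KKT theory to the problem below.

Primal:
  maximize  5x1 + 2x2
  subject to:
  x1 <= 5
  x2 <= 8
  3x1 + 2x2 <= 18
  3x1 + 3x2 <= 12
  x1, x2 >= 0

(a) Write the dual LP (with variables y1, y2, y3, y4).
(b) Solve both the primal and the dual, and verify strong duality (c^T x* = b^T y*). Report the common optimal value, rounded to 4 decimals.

The standard primal-dual pair for 'max c^T x s.t. A x <= b, x >= 0' is:
  Dual:  min b^T y  s.t.  A^T y >= c,  y >= 0.

So the dual LP is:
  minimize  5y1 + 8y2 + 18y3 + 12y4
  subject to:
    y1 + 3y3 + 3y4 >= 5
    y2 + 2y3 + 3y4 >= 2
    y1, y2, y3, y4 >= 0

Solving the primal: x* = (4, 0).
  primal value c^T x* = 20.
Solving the dual: y* = (0, 0, 0, 1.6667).
  dual value b^T y* = 20.
Strong duality: c^T x* = b^T y*. Confirmed.

20


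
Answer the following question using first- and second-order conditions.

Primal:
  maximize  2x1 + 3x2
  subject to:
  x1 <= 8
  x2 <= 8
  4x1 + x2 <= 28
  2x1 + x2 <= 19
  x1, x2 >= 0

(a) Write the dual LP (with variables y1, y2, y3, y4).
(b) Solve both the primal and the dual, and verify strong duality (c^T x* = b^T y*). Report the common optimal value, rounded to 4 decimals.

The standard primal-dual pair for 'max c^T x s.t. A x <= b, x >= 0' is:
  Dual:  min b^T y  s.t.  A^T y >= c,  y >= 0.

So the dual LP is:
  minimize  8y1 + 8y2 + 28y3 + 19y4
  subject to:
    y1 + 4y3 + 2y4 >= 2
    y2 + y3 + y4 >= 3
    y1, y2, y3, y4 >= 0

Solving the primal: x* = (5, 8).
  primal value c^T x* = 34.
Solving the dual: y* = (0, 2.5, 0.5, 0).
  dual value b^T y* = 34.
Strong duality: c^T x* = b^T y*. Confirmed.

34


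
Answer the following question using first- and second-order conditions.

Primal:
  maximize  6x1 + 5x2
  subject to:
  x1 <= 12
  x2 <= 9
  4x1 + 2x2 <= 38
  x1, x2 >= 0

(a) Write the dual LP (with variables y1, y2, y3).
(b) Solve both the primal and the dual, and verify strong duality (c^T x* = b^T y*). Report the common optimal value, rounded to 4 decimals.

The standard primal-dual pair for 'max c^T x s.t. A x <= b, x >= 0' is:
  Dual:  min b^T y  s.t.  A^T y >= c,  y >= 0.

So the dual LP is:
  minimize  12y1 + 9y2 + 38y3
  subject to:
    y1 + 4y3 >= 6
    y2 + 2y3 >= 5
    y1, y2, y3 >= 0

Solving the primal: x* = (5, 9).
  primal value c^T x* = 75.
Solving the dual: y* = (0, 2, 1.5).
  dual value b^T y* = 75.
Strong duality: c^T x* = b^T y*. Confirmed.

75


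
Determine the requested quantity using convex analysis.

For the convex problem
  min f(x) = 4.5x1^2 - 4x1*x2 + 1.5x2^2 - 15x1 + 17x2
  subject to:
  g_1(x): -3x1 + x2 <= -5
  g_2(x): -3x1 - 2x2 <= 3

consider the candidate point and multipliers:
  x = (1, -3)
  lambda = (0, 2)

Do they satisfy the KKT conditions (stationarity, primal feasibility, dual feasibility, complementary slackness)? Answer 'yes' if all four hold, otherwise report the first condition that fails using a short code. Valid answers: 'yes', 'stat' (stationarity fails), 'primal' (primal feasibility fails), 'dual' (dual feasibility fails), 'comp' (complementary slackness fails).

Gradient of f: grad f(x) = Q x + c = (6, 4)
Constraint values g_i(x) = a_i^T x - b_i:
  g_1((1, -3)) = -1
  g_2((1, -3)) = 0
Stationarity residual: grad f(x) + sum_i lambda_i a_i = (0, 0)
  -> stationarity OK
Primal feasibility (all g_i <= 0): OK
Dual feasibility (all lambda_i >= 0): OK
Complementary slackness (lambda_i * g_i(x) = 0 for all i): OK

Verdict: yes, KKT holds.

yes


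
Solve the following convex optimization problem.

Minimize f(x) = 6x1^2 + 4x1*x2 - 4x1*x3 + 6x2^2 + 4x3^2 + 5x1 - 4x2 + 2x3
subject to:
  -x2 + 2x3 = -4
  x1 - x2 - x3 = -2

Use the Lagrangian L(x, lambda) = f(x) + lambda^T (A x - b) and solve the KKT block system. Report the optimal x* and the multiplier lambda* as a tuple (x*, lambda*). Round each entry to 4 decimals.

Form the Lagrangian:
  L(x, lambda) = (1/2) x^T Q x + c^T x + lambda^T (A x - b)
Stationarity (grad_x L = 0): Q x + c + A^T lambda = 0.
Primal feasibility: A x = b.

This gives the KKT block system:
  [ Q   A^T ] [ x     ]   [-c ]
  [ A    0  ] [ lambda ] = [ b ]

Solving the linear system:
  x*      = (-1.7181, 1.5213, -1.2394)
  lambda* = (2.8085, 4.5745)
  f(x*)   = 1.6144

x* = (-1.7181, 1.5213, -1.2394), lambda* = (2.8085, 4.5745)


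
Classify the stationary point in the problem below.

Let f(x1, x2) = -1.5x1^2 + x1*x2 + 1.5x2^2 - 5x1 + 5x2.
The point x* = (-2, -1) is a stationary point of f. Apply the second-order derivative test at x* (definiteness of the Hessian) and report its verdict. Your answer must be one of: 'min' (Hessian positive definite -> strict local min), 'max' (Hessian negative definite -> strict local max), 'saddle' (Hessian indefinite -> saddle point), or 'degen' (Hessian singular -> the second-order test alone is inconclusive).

Compute the Hessian H = grad^2 f:
  H = [[-3, 1], [1, 3]]
Verify stationarity: grad f(x*) = H x* + g = (0, 0).
Eigenvalues of H: -3.1623, 3.1623.
Eigenvalues have mixed signs, so H is indefinite -> x* is a saddle point.

saddle


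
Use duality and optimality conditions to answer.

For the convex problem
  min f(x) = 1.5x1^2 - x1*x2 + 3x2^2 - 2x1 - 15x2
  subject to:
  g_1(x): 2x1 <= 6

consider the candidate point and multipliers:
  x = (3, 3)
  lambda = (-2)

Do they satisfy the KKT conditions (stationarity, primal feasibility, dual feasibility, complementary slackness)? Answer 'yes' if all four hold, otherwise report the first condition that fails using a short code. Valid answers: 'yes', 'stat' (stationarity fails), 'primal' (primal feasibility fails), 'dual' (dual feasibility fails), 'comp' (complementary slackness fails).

Gradient of f: grad f(x) = Q x + c = (4, 0)
Constraint values g_i(x) = a_i^T x - b_i:
  g_1((3, 3)) = 0
Stationarity residual: grad f(x) + sum_i lambda_i a_i = (0, 0)
  -> stationarity OK
Primal feasibility (all g_i <= 0): OK
Dual feasibility (all lambda_i >= 0): FAILS
Complementary slackness (lambda_i * g_i(x) = 0 for all i): OK

Verdict: the first failing condition is dual_feasibility -> dual.

dual


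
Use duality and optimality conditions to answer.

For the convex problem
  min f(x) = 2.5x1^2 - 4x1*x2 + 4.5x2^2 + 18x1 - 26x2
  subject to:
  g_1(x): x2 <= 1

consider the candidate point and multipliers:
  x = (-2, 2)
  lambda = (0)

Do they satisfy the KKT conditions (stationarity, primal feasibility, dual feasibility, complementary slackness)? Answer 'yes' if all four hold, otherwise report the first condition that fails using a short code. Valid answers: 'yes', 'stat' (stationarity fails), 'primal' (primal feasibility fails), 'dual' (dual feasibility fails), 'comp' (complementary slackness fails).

Gradient of f: grad f(x) = Q x + c = (0, 0)
Constraint values g_i(x) = a_i^T x - b_i:
  g_1((-2, 2)) = 1
Stationarity residual: grad f(x) + sum_i lambda_i a_i = (0, 0)
  -> stationarity OK
Primal feasibility (all g_i <= 0): FAILS
Dual feasibility (all lambda_i >= 0): OK
Complementary slackness (lambda_i * g_i(x) = 0 for all i): OK

Verdict: the first failing condition is primal_feasibility -> primal.

primal


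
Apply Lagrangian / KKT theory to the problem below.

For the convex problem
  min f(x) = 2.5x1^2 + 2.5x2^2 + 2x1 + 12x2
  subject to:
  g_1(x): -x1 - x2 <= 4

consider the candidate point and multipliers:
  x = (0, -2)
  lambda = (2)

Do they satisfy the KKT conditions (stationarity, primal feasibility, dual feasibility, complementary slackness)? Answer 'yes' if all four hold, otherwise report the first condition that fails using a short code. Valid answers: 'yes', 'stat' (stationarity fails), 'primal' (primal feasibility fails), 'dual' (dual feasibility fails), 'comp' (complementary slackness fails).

Gradient of f: grad f(x) = Q x + c = (2, 2)
Constraint values g_i(x) = a_i^T x - b_i:
  g_1((0, -2)) = -2
Stationarity residual: grad f(x) + sum_i lambda_i a_i = (0, 0)
  -> stationarity OK
Primal feasibility (all g_i <= 0): OK
Dual feasibility (all lambda_i >= 0): OK
Complementary slackness (lambda_i * g_i(x) = 0 for all i): FAILS

Verdict: the first failing condition is complementary_slackness -> comp.

comp


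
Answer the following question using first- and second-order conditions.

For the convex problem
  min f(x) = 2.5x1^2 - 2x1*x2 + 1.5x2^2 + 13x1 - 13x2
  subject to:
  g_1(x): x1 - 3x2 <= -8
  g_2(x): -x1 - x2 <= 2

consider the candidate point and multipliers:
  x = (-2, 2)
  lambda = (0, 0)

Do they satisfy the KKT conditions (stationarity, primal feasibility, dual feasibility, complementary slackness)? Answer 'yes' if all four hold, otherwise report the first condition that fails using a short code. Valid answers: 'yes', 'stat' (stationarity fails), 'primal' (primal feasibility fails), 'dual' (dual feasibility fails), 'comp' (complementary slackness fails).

Gradient of f: grad f(x) = Q x + c = (-1, -3)
Constraint values g_i(x) = a_i^T x - b_i:
  g_1((-2, 2)) = 0
  g_2((-2, 2)) = -2
Stationarity residual: grad f(x) + sum_i lambda_i a_i = (-1, -3)
  -> stationarity FAILS
Primal feasibility (all g_i <= 0): OK
Dual feasibility (all lambda_i >= 0): OK
Complementary slackness (lambda_i * g_i(x) = 0 for all i): OK

Verdict: the first failing condition is stationarity -> stat.

stat


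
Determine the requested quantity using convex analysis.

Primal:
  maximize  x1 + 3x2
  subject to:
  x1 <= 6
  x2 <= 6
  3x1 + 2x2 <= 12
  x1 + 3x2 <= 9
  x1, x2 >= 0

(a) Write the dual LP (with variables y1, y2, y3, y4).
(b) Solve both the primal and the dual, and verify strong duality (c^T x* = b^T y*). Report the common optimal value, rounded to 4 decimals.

The standard primal-dual pair for 'max c^T x s.t. A x <= b, x >= 0' is:
  Dual:  min b^T y  s.t.  A^T y >= c,  y >= 0.

So the dual LP is:
  minimize  6y1 + 6y2 + 12y3 + 9y4
  subject to:
    y1 + 3y3 + y4 >= 1
    y2 + 2y3 + 3y4 >= 3
    y1, y2, y3, y4 >= 0

Solving the primal: x* = (2.5714, 2.1429).
  primal value c^T x* = 9.
Solving the dual: y* = (0, 0, 0, 1).
  dual value b^T y* = 9.
Strong duality: c^T x* = b^T y*. Confirmed.

9


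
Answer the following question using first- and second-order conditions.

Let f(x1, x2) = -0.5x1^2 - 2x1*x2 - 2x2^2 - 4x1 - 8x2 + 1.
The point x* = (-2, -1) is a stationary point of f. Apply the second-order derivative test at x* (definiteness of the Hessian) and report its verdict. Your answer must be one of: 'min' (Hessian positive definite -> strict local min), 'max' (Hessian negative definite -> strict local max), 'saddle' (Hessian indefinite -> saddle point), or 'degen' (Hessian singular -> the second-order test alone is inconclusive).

Compute the Hessian H = grad^2 f:
  H = [[-1, -2], [-2, -4]]
Verify stationarity: grad f(x*) = H x* + g = (0, 0).
Eigenvalues of H: -5, 0.
H has a zero eigenvalue (singular; negative semidefinite but not definite), so H is neither positive definite, negative definite, nor indefinite. The second-order test alone is inconclusive -> degen.
(Indeed, f is constant along the null direction of H through x*, so x* is not a strict local extremum.)

degen


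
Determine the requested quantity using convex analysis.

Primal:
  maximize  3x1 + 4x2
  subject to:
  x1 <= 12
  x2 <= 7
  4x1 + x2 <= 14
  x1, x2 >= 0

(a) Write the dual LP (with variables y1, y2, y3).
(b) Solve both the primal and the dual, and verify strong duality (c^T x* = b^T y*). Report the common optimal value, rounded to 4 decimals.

The standard primal-dual pair for 'max c^T x s.t. A x <= b, x >= 0' is:
  Dual:  min b^T y  s.t.  A^T y >= c,  y >= 0.

So the dual LP is:
  minimize  12y1 + 7y2 + 14y3
  subject to:
    y1 + 4y3 >= 3
    y2 + y3 >= 4
    y1, y2, y3 >= 0

Solving the primal: x* = (1.75, 7).
  primal value c^T x* = 33.25.
Solving the dual: y* = (0, 3.25, 0.75).
  dual value b^T y* = 33.25.
Strong duality: c^T x* = b^T y*. Confirmed.

33.25


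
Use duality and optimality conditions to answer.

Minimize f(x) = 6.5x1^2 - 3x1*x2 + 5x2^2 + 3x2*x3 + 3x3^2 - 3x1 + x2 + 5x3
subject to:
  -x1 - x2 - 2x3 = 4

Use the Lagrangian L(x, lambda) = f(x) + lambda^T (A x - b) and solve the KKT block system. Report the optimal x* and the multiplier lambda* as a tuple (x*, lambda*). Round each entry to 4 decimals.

Form the Lagrangian:
  L(x, lambda) = (1/2) x^T Q x + c^T x + lambda^T (A x - b)
Stationarity (grad_x L = 0): Q x + c + A^T lambda = 0.
Primal feasibility: A x = b.

This gives the KKT block system:
  [ Q   A^T ] [ x     ]   [-c ]
  [ A    0  ] [ lambda ] = [ b ]

Solving the linear system:
  x*      = (0.0022, 0.1772, -2.0897)
  lambda* = (-3.5033)
  f(x*)   = 1.8676

x* = (0.0022, 0.1772, -2.0897), lambda* = (-3.5033)


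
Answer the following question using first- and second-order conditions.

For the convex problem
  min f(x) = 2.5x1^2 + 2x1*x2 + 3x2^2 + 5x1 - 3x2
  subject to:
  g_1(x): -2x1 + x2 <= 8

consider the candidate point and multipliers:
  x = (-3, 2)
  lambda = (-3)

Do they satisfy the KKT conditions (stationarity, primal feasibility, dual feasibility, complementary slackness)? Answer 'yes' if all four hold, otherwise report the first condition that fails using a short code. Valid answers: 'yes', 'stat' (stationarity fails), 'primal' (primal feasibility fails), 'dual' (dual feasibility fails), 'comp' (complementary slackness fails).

Gradient of f: grad f(x) = Q x + c = (-6, 3)
Constraint values g_i(x) = a_i^T x - b_i:
  g_1((-3, 2)) = 0
Stationarity residual: grad f(x) + sum_i lambda_i a_i = (0, 0)
  -> stationarity OK
Primal feasibility (all g_i <= 0): OK
Dual feasibility (all lambda_i >= 0): FAILS
Complementary slackness (lambda_i * g_i(x) = 0 for all i): OK

Verdict: the first failing condition is dual_feasibility -> dual.

dual


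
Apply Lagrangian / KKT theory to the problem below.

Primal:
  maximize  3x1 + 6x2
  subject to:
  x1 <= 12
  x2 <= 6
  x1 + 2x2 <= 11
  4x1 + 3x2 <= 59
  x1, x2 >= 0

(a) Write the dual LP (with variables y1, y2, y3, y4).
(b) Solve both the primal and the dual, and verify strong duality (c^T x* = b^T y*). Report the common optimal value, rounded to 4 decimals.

The standard primal-dual pair for 'max c^T x s.t. A x <= b, x >= 0' is:
  Dual:  min b^T y  s.t.  A^T y >= c,  y >= 0.

So the dual LP is:
  minimize  12y1 + 6y2 + 11y3 + 59y4
  subject to:
    y1 + y3 + 4y4 >= 3
    y2 + 2y3 + 3y4 >= 6
    y1, y2, y3, y4 >= 0

Solving the primal: x* = (11, 0).
  primal value c^T x* = 33.
Solving the dual: y* = (0, 0, 3, 0).
  dual value b^T y* = 33.
Strong duality: c^T x* = b^T y*. Confirmed.

33


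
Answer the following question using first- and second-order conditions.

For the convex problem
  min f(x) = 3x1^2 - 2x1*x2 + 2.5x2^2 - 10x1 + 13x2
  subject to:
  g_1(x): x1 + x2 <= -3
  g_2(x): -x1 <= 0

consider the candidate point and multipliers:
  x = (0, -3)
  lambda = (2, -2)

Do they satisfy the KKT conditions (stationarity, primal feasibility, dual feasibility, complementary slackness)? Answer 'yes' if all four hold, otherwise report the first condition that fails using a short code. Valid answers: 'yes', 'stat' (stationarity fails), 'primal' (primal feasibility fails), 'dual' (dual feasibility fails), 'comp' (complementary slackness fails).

Gradient of f: grad f(x) = Q x + c = (-4, -2)
Constraint values g_i(x) = a_i^T x - b_i:
  g_1((0, -3)) = 0
  g_2((0, -3)) = 0
Stationarity residual: grad f(x) + sum_i lambda_i a_i = (0, 0)
  -> stationarity OK
Primal feasibility (all g_i <= 0): OK
Dual feasibility (all lambda_i >= 0): FAILS
Complementary slackness (lambda_i * g_i(x) = 0 for all i): OK

Verdict: the first failing condition is dual_feasibility -> dual.

dual


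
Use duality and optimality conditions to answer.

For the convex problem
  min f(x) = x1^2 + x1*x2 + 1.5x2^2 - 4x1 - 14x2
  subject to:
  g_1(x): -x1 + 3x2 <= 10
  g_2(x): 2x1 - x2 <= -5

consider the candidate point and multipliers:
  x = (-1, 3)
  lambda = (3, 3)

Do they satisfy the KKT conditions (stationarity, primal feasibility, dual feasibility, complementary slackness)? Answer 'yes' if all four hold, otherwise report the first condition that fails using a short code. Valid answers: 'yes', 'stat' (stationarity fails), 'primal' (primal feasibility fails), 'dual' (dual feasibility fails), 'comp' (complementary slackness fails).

Gradient of f: grad f(x) = Q x + c = (-3, -6)
Constraint values g_i(x) = a_i^T x - b_i:
  g_1((-1, 3)) = 0
  g_2((-1, 3)) = 0
Stationarity residual: grad f(x) + sum_i lambda_i a_i = (0, 0)
  -> stationarity OK
Primal feasibility (all g_i <= 0): OK
Dual feasibility (all lambda_i >= 0): OK
Complementary slackness (lambda_i * g_i(x) = 0 for all i): OK

Verdict: yes, KKT holds.

yes


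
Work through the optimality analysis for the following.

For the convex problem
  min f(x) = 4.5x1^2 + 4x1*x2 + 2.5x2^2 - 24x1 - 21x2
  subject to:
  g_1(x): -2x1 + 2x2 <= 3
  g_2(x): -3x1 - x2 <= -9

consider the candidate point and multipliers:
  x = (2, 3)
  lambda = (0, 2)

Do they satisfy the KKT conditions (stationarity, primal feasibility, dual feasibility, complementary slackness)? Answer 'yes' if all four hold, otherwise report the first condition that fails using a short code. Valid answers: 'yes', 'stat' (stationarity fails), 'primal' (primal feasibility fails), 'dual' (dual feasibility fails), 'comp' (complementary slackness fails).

Gradient of f: grad f(x) = Q x + c = (6, 2)
Constraint values g_i(x) = a_i^T x - b_i:
  g_1((2, 3)) = -1
  g_2((2, 3)) = 0
Stationarity residual: grad f(x) + sum_i lambda_i a_i = (0, 0)
  -> stationarity OK
Primal feasibility (all g_i <= 0): OK
Dual feasibility (all lambda_i >= 0): OK
Complementary slackness (lambda_i * g_i(x) = 0 for all i): OK

Verdict: yes, KKT holds.

yes


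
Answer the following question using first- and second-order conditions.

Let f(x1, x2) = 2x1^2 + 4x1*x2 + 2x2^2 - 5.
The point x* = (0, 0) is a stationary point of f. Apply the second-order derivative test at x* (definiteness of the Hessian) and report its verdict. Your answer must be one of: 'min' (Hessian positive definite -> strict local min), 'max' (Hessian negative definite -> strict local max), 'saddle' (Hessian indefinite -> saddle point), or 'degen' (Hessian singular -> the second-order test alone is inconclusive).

Compute the Hessian H = grad^2 f:
  H = [[4, 4], [4, 4]]
Verify stationarity: grad f(x*) = H x* + g = (0, 0).
Eigenvalues of H: 0, 8.
H has a zero eigenvalue (singular; positive semidefinite but not definite), so H is neither positive definite, negative definite, nor indefinite. The second-order test alone is inconclusive -> degen.
(Indeed, f is constant along the null direction of H through x*, so x* is not a strict local extremum.)

degen


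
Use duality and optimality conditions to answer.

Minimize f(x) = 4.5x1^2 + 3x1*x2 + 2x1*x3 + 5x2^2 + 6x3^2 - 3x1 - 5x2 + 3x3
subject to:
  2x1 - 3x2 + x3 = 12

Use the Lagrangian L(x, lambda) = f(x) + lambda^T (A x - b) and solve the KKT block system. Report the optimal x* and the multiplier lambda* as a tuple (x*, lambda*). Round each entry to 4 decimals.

Form the Lagrangian:
  L(x, lambda) = (1/2) x^T Q x + c^T x + lambda^T (A x - b)
Stationarity (grad_x L = 0): Q x + c + A^T lambda = 0.
Primal feasibility: A x = b.

This gives the KKT block system:
  [ Q   A^T ] [ x     ]   [-c ]
  [ A    0  ] [ lambda ] = [ b ]

Solving the linear system:
  x*      = (2.6178, -2.2973, -0.1274)
  lambda* = (-6.7066)
  f(x*)   = 41.8649

x* = (2.6178, -2.2973, -0.1274), lambda* = (-6.7066)


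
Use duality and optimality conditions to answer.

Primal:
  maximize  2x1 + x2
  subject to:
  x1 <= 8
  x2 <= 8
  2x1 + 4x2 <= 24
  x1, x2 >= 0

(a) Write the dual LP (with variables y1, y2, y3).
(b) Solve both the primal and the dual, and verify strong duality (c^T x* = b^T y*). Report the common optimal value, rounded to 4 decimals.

The standard primal-dual pair for 'max c^T x s.t. A x <= b, x >= 0' is:
  Dual:  min b^T y  s.t.  A^T y >= c,  y >= 0.

So the dual LP is:
  minimize  8y1 + 8y2 + 24y3
  subject to:
    y1 + 2y3 >= 2
    y2 + 4y3 >= 1
    y1, y2, y3 >= 0

Solving the primal: x* = (8, 2).
  primal value c^T x* = 18.
Solving the dual: y* = (1.5, 0, 0.25).
  dual value b^T y* = 18.
Strong duality: c^T x* = b^T y*. Confirmed.

18


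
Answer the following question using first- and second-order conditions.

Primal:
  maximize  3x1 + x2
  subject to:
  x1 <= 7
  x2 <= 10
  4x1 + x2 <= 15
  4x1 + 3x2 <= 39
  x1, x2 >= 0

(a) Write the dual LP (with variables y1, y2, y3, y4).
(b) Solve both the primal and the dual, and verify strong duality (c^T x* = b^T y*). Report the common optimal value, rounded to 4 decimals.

The standard primal-dual pair for 'max c^T x s.t. A x <= b, x >= 0' is:
  Dual:  min b^T y  s.t.  A^T y >= c,  y >= 0.

So the dual LP is:
  minimize  7y1 + 10y2 + 15y3 + 39y4
  subject to:
    y1 + 4y3 + 4y4 >= 3
    y2 + y3 + 3y4 >= 1
    y1, y2, y3, y4 >= 0

Solving the primal: x* = (1.25, 10).
  primal value c^T x* = 13.75.
Solving the dual: y* = (0, 0.25, 0.75, 0).
  dual value b^T y* = 13.75.
Strong duality: c^T x* = b^T y*. Confirmed.

13.75


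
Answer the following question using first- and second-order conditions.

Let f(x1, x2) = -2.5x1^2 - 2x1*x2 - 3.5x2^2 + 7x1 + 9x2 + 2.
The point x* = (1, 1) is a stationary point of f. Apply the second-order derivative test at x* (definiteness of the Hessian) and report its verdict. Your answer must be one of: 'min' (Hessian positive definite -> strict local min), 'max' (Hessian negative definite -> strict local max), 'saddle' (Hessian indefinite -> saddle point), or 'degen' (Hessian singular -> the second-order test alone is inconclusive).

Compute the Hessian H = grad^2 f:
  H = [[-5, -2], [-2, -7]]
Verify stationarity: grad f(x*) = H x* + g = (0, 0).
Eigenvalues of H: -8.2361, -3.7639.
Both eigenvalues < 0, so H is negative definite -> x* is a strict local max.

max


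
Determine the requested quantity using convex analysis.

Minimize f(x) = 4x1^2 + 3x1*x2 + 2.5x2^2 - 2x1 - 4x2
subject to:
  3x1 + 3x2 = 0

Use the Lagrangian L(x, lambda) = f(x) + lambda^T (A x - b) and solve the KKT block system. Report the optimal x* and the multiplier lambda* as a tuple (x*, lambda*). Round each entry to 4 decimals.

Form the Lagrangian:
  L(x, lambda) = (1/2) x^T Q x + c^T x + lambda^T (A x - b)
Stationarity (grad_x L = 0): Q x + c + A^T lambda = 0.
Primal feasibility: A x = b.

This gives the KKT block system:
  [ Q   A^T ] [ x     ]   [-c ]
  [ A    0  ] [ lambda ] = [ b ]

Solving the linear system:
  x*      = (-0.2857, 0.2857)
  lambda* = (1.1429)
  f(x*)   = -0.2857

x* = (-0.2857, 0.2857), lambda* = (1.1429)


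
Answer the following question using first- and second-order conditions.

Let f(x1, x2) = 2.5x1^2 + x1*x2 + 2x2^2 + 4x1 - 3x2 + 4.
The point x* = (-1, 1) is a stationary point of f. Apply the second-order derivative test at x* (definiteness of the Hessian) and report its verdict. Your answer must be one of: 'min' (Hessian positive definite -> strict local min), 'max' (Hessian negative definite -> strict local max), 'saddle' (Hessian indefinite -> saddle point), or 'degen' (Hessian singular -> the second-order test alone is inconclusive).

Compute the Hessian H = grad^2 f:
  H = [[5, 1], [1, 4]]
Verify stationarity: grad f(x*) = H x* + g = (0, 0).
Eigenvalues of H: 3.382, 5.618.
Both eigenvalues > 0, so H is positive definite -> x* is a strict local min.

min
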